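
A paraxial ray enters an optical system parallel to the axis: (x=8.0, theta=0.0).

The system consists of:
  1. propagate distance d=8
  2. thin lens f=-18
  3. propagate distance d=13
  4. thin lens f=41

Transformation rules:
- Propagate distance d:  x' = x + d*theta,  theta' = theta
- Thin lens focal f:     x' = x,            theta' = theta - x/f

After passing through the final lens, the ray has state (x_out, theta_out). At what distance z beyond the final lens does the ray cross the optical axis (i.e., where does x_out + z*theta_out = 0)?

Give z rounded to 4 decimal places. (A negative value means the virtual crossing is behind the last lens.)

Initial: x=8.0000 theta=0.0000
After 1 (propagate distance d=8): x=8.0000 theta=0.0000
After 2 (thin lens f=-18): x=8.0000 theta=4/9 (≈0.4444)
After 3 (propagate distance d=13): x=124/9 (≈13.7778) theta=4/9 (≈0.4444)
After 4 (thin lens f=41): x=124/9 (≈13.7778) theta=40/369 (≈0.1084)
z_focus = -x_out/theta_out = -(124/9)/(40/369) = -127.1000
Rounded to 4 decimal places: z = -127.1000

Answer: -127.1000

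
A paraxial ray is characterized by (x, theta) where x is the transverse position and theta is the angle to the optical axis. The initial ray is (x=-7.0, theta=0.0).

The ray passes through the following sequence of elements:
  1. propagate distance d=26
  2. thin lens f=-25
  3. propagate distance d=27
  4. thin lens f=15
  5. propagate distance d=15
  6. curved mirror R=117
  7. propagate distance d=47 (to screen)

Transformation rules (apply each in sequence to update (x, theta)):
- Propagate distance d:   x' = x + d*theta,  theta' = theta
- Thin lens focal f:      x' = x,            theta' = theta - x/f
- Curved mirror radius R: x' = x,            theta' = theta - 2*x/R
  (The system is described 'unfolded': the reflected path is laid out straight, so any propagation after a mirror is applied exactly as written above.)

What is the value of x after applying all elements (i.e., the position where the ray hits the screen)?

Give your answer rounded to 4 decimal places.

Initial: x=-7.0000 theta=0.0000
After 1 (propagate distance d=26): x=-7.0000 theta=0.0000
After 2 (thin lens f=-25): x=-7.0000 theta=-0.2800
After 3 (propagate distance d=27): x=-14.5600 theta=-0.2800
After 4 (thin lens f=15): x=-14.5600 theta=259/375 (≈0.6907)
After 5 (propagate distance d=15): x=-4.2000 theta=259/375 (≈0.6907)
After 6 (curved mirror R=117): x=-4.2000 theta=1239/1625 (≈0.7625)
After 7 (propagate distance d=47 (to screen)): x=51408/1625 (≈31.6357) theta=1239/1625 (≈0.7625)
Rounded to 4 decimal places: x = 31.6357

Answer: 31.6357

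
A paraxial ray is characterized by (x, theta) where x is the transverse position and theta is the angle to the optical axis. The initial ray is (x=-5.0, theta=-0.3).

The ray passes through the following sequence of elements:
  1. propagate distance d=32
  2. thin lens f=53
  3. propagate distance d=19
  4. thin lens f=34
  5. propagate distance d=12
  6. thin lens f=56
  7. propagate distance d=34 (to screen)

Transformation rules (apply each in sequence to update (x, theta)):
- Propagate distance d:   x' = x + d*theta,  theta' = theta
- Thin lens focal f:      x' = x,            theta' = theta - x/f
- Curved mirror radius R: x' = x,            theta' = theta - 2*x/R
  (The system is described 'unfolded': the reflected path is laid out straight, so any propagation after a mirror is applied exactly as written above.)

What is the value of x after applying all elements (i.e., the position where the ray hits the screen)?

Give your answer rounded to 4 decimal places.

Answer: 10.2866

Derivation:
Initial: x=-5.0000 theta=-0.3000
After 1 (propagate distance d=32): x=-14.6000 theta=-0.3000
After 2 (thin lens f=53): x=-14.6000 theta=-13/530 (≈-0.0245)
After 3 (propagate distance d=19): x=-1597/106 (≈-15.0660) theta=-13/530 (≈-0.0245)
After 4 (thin lens f=34): x=-1597/106 (≈-15.0660) theta=7543/18020 (≈0.4186)
After 5 (propagate distance d=12): x=-90487/9010 (≈-10.0430) theta=7543/18020 (≈0.4186)
After 6 (thin lens f=56): x=-90487/9010 (≈-10.0430) theta=301691/504560 (≈0.5979)
After 7 (propagate distance d=34 (to screen)): x=2595111/252280 (≈10.2866) theta=301691/504560 (≈0.5979)
Rounded to 4 decimal places: x = 10.2866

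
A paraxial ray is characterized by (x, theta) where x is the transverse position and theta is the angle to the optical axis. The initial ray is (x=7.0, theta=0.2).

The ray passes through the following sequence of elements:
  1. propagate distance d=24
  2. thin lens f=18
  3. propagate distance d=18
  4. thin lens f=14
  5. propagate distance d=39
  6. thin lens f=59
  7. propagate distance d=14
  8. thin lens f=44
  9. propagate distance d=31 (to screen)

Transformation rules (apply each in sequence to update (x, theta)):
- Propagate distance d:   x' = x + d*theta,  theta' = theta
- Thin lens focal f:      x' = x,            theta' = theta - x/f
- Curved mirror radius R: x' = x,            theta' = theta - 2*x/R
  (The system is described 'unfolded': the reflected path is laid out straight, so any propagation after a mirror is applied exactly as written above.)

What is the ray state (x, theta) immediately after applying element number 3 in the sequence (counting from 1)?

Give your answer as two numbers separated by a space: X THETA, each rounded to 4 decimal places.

Initial: x=7.0000 theta=0.2000
After 1 (propagate distance d=24): x=11.8000 theta=0.2000
After 2 (thin lens f=18): x=11.8000 theta=-41/90 (≈-0.4556)
After 3 (propagate distance d=18): x=3.6000 theta=-41/90 (≈-0.4556)
Rounded to 4 decimal places: x = 3.6000, theta = -0.4556

Answer: 3.6000 -0.4556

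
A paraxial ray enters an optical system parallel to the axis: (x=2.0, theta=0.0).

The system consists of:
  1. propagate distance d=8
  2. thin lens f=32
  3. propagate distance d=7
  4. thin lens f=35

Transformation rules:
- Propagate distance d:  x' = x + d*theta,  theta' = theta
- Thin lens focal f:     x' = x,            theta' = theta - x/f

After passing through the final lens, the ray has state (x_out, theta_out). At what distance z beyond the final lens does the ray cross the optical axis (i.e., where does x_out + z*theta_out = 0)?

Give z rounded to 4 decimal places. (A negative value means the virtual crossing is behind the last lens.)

Initial: x=2.0000 theta=0.0000
After 1 (propagate distance d=8): x=2.0000 theta=0.0000
After 2 (thin lens f=32): x=2.0000 theta=-0.0625
After 3 (propagate distance d=7): x=1.5625 theta=-0.0625
After 4 (thin lens f=35): x=1.5625 theta=-3/28 (≈-0.1071)
z_focus = -x_out/theta_out = -(1.5625)/(-3/28) = 175/12 ≈ 14.5833
Rounded to 4 decimal places: z = 14.5833

Answer: 14.5833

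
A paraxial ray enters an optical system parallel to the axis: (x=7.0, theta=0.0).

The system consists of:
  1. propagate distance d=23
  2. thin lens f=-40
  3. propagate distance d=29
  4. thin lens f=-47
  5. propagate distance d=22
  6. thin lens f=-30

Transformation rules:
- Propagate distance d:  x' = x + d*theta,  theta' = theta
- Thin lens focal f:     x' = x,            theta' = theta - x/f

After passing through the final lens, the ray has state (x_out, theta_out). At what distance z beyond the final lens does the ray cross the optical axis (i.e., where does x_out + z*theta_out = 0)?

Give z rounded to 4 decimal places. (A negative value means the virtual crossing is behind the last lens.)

Answer: -18.7439

Derivation:
Initial: x=7.0000 theta=0.0000
After 1 (propagate distance d=23): x=7.0000 theta=0.0000
After 2 (thin lens f=-40): x=7.0000 theta=0.1750
After 3 (propagate distance d=29): x=12.0750 theta=0.1750
After 4 (thin lens f=-47): x=12.0750 theta=203/470 (≈0.4319)
After 5 (propagate distance d=22): x=8113/376 (≈21.5771) theta=203/470 (≈0.4319)
After 6 (thin lens f=-30): x=8113/376 (≈21.5771) theta=2597/2256 (≈1.1512)
z_focus = -x_out/theta_out = -(8113/376)/(2597/2256) = -6954/371 ≈ -18.7439
Rounded to 4 decimal places: z = -18.7439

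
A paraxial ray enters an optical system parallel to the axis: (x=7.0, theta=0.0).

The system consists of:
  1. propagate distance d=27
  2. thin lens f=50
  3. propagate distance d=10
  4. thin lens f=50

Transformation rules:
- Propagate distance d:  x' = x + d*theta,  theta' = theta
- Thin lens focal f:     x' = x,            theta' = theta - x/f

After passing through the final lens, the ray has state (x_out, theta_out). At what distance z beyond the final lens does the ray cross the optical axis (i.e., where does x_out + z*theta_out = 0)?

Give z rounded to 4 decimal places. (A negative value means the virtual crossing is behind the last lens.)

Initial: x=7.0000 theta=0.0000
After 1 (propagate distance d=27): x=7.0000 theta=0.0000
After 2 (thin lens f=50): x=7.0000 theta=-0.1400
After 3 (propagate distance d=10): x=5.6000 theta=-0.1400
After 4 (thin lens f=50): x=5.6000 theta=-0.2520
z_focus = -x_out/theta_out = -(5.6000)/(-0.2520) = 200/9 ≈ 22.2222
Rounded to 4 decimal places: z = 22.2222

Answer: 22.2222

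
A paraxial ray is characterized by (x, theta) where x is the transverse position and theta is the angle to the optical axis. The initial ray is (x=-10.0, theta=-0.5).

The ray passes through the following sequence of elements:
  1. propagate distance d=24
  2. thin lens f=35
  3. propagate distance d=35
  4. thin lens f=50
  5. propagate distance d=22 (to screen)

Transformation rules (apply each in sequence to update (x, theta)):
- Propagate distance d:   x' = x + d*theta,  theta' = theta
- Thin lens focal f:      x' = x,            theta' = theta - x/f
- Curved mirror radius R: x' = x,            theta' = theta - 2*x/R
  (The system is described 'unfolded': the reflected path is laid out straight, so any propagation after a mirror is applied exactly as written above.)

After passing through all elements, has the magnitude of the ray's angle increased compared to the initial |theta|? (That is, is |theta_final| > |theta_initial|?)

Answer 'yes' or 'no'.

Answer: no

Derivation:
Initial: x=-10.0000 theta=-0.5000
After 1 (propagate distance d=24): x=-22.0000 theta=-0.5000
After 2 (thin lens f=35): x=-22.0000 theta=9/70 (≈0.1286)
After 3 (propagate distance d=35): x=-17.5000 theta=9/70 (≈0.1286)
After 4 (thin lens f=50): x=-17.5000 theta=67/140 (≈0.4786)
After 5 (propagate distance d=22 (to screen)): x=-244/35 (≈-6.9714) theta=67/140 (≈0.4786)
|theta_initial|=0.5000 |theta_final|=67/140 (≈0.4786) -> not increased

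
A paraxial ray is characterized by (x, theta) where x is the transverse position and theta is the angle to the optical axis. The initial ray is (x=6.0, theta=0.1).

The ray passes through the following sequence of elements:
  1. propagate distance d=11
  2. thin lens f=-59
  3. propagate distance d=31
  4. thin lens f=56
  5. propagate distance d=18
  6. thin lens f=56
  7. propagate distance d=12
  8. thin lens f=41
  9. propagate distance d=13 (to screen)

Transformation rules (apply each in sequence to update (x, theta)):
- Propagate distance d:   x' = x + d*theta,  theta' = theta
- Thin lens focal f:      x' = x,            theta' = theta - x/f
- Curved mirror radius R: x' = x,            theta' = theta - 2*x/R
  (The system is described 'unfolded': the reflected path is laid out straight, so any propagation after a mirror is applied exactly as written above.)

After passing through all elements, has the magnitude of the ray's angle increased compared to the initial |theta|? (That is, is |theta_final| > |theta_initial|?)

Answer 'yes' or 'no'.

Initial: x=6.0000 theta=0.1000
After 1 (propagate distance d=11): x=7.1000 theta=0.1000
After 2 (thin lens f=-59): x=7.1000 theta=13/59 (≈0.2203)
After 3 (propagate distance d=31): x=8219/590 (≈13.9305) theta=13/59 (≈0.2203)
After 4 (thin lens f=56): x=8219/590 (≈13.9305) theta=-939/33040 (≈-0.0284)
After 5 (propagate distance d=18): x=221681/16520 (≈13.4189) theta=-939/33040 (≈-0.0284)
After 6 (thin lens f=56): x=221681/16520 (≈13.4189) theta=-247973/925120 (≈-0.2680)
After 7 (propagate distance d=12): x=471923/46256 (≈10.2024) theta=-247973/925120 (≈-0.2680)
After 8 (thin lens f=41): x=471923/46256 (≈10.2024) theta=-19605353/37929920 (≈-0.5169)
After 9 (propagate distance d=13 (to screen)): x=132107271/37929920 (≈3.4829) theta=-19605353/37929920 (≈-0.5169)
|theta_initial|=0.1000 |theta_final|=19605353/37929920 (≈0.5169) -> increased

Answer: yes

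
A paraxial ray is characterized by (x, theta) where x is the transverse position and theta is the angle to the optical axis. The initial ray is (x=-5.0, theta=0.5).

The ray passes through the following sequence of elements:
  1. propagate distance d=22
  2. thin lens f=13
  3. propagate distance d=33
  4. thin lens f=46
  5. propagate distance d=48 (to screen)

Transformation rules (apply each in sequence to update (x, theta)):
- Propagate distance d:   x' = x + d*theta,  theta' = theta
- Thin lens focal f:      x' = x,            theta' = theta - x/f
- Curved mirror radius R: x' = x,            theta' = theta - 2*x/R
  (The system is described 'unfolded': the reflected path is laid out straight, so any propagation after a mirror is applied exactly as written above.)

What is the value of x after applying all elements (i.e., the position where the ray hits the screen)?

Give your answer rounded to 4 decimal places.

Answer: 1.5301

Derivation:
Initial: x=-5.0000 theta=0.5000
After 1 (propagate distance d=22): x=6.0000 theta=0.5000
After 2 (thin lens f=13): x=6.0000 theta=1/26 (≈0.0385)
After 3 (propagate distance d=33): x=189/26 (≈7.2692) theta=1/26 (≈0.0385)
After 4 (thin lens f=46): x=189/26 (≈7.2692) theta=-11/92 (≈-0.1196)
After 5 (propagate distance d=48 (to screen)): x=915/598 (≈1.5301) theta=-11/92 (≈-0.1196)
Rounded to 4 decimal places: x = 1.5301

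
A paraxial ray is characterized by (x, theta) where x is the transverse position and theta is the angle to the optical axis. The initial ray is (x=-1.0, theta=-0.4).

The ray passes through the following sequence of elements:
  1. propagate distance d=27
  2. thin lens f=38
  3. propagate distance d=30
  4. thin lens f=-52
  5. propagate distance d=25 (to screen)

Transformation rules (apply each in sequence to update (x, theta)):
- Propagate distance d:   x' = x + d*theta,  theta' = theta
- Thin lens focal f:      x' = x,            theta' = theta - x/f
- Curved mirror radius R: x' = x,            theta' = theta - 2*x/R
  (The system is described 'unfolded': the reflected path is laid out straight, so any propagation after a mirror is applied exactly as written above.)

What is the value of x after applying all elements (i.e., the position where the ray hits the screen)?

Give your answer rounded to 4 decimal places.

Initial: x=-1.0000 theta=-0.4000
After 1 (propagate distance d=27): x=-11.8000 theta=-0.4000
After 2 (thin lens f=38): x=-11.8000 theta=-17/190 (≈-0.0895)
After 3 (propagate distance d=30): x=-1376/95 (≈-14.4842) theta=-17/190 (≈-0.0895)
After 4 (thin lens f=-52): x=-1376/95 (≈-14.4842) theta=-909/2470 (≈-0.3680)
After 5 (propagate distance d=25 (to screen)): x=-3079/130 (≈-23.6846) theta=-909/2470 (≈-0.3680)
Rounded to 4 decimal places: x = -23.6846

Answer: -23.6846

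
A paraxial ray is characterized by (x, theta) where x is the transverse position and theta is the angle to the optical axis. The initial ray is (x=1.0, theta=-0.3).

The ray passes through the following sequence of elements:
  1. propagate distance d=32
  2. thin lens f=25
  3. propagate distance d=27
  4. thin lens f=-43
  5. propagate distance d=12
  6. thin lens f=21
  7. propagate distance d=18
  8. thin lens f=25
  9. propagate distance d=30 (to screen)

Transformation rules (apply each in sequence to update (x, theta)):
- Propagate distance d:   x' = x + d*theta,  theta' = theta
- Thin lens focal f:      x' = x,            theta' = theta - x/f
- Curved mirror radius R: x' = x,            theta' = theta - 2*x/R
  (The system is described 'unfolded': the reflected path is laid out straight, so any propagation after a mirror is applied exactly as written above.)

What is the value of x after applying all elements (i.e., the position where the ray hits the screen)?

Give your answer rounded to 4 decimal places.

Answer: 9.6560

Derivation:
Initial: x=1.0000 theta=-0.3000
After 1 (propagate distance d=32): x=-8.6000 theta=-0.3000
After 2 (thin lens f=25): x=-8.6000 theta=0.0440
After 3 (propagate distance d=27): x=-7.4120 theta=0.0440
After 4 (thin lens f=-43): x=-7.4120 theta=-138/1075 (≈-0.1284)
After 5 (propagate distance d=12): x=-96239/10750 (≈-8.9525) theta=-138/1075 (≈-0.1284)
After 6 (thin lens f=21): x=-96239/10750 (≈-8.9525) theta=67259/225750 (≈0.2979)
After 7 (propagate distance d=18): x=-270119/75250 (≈-3.5896) theta=67259/225750 (≈0.2979)
After 8 (thin lens f=25): x=-270119/75250 (≈-3.5896) theta=177988/403125 (≈0.4415)
After 9 (propagate distance d=30 (to screen)): x=3633069/376250 (≈9.6560) theta=177988/403125 (≈0.4415)
Rounded to 4 decimal places: x = 9.6560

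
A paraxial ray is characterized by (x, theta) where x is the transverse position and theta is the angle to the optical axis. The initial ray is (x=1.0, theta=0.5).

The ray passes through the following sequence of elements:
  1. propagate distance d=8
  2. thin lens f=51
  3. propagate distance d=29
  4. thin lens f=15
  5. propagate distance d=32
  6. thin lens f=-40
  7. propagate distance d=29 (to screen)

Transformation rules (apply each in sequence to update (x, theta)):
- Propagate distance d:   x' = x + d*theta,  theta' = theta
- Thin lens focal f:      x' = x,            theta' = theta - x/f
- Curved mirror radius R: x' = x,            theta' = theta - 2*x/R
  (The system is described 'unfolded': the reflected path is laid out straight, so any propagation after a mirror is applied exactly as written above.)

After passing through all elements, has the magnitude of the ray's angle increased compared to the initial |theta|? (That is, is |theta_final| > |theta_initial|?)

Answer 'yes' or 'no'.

Initial: x=1.0000 theta=0.5000
After 1 (propagate distance d=8): x=5.0000 theta=0.5000
After 2 (thin lens f=51): x=5.0000 theta=41/102 (≈0.4020)
After 3 (propagate distance d=29): x=1699/102 (≈16.6569) theta=41/102 (≈0.4020)
After 4 (thin lens f=15): x=1699/102 (≈16.6569) theta=-542/765 (≈-0.7085)
After 5 (propagate distance d=32): x=-9203/1530 (≈-6.0150) theta=-542/765 (≈-0.7085)
After 6 (thin lens f=-40): x=-9203/1530 (≈-6.0150) theta=-17521/20400 (≈-0.8589)
After 7 (propagate distance d=29 (to screen)): x=-1892447/61200 (≈-30.9223) theta=-17521/20400 (≈-0.8589)
|theta_initial|=0.5000 |theta_final|=17521/20400 (≈0.8589) -> increased

Answer: yes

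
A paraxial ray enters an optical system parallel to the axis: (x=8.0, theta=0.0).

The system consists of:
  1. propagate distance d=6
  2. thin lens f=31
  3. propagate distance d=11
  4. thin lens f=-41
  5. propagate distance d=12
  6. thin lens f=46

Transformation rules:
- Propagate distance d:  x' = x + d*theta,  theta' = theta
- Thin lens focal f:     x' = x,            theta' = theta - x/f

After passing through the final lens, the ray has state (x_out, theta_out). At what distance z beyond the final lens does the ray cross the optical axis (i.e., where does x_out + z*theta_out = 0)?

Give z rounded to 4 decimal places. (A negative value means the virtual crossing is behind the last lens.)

Initial: x=8.0000 theta=0.0000
After 1 (propagate distance d=6): x=8.0000 theta=0.0000
After 2 (thin lens f=31): x=8.0000 theta=-8/31 (≈-0.2581)
After 3 (propagate distance d=11): x=160/31 (≈5.1613) theta=-8/31 (≈-0.2581)
After 4 (thin lens f=-41): x=160/31 (≈5.1613) theta=-168/1271 (≈-0.1322)
After 5 (propagate distance d=12): x=4544/1271 (≈3.5751) theta=-168/1271 (≈-0.1322)
After 6 (thin lens f=46): x=4544/1271 (≈3.5751) theta=-6136/29233 (≈-0.2099)
z_focus = -x_out/theta_out = -(4544/1271)/(-6136/29233) = 13064/767 ≈ 17.0326
Rounded to 4 decimal places: z = 17.0326

Answer: 17.0326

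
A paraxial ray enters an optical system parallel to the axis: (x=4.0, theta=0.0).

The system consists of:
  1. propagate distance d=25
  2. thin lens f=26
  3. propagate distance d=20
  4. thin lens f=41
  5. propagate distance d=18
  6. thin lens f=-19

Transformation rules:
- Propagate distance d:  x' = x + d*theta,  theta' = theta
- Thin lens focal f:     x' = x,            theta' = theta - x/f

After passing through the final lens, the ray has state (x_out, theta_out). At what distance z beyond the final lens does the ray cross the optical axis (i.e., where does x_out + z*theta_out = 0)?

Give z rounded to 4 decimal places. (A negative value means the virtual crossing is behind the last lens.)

Initial: x=4.0000 theta=0.0000
After 1 (propagate distance d=25): x=4.0000 theta=0.0000
After 2 (thin lens f=26): x=4.0000 theta=-2/13 (≈-0.1538)
After 3 (propagate distance d=20): x=12/13 (≈0.9231) theta=-2/13 (≈-0.1538)
After 4 (thin lens f=41): x=12/13 (≈0.9231) theta=-94/533 (≈-0.1764)
After 5 (propagate distance d=18): x=-1200/533 (≈-2.2514) theta=-94/533 (≈-0.1764)
After 6 (thin lens f=-19): x=-1200/533 (≈-2.2514) theta=-2986/10127 (≈-0.2949)
z_focus = -x_out/theta_out = -(-1200/533)/(-2986/10127) = -11400/1493 ≈ -7.6356
Rounded to 4 decimal places: z = -7.6356

Answer: -7.6356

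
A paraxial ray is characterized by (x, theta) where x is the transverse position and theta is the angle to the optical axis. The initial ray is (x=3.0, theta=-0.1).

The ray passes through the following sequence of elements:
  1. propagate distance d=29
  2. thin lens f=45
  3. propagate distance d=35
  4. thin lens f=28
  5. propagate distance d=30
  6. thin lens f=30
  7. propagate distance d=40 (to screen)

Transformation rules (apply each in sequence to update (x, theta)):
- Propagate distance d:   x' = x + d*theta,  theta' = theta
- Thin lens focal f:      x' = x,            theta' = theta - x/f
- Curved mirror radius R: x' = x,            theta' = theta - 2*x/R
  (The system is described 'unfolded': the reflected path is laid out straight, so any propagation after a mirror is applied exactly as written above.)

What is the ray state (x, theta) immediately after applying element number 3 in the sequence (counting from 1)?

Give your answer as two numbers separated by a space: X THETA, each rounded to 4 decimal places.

Initial: x=3.0000 theta=-0.1000
After 1 (propagate distance d=29): x=0.1000 theta=-0.1000
After 2 (thin lens f=45): x=0.1000 theta=-23/225 (≈-0.1022)
After 3 (propagate distance d=35): x=-313/90 (≈-3.4778) theta=-23/225 (≈-0.1022)
Rounded to 4 decimal places: x = -3.4778, theta = -0.1022

Answer: -3.4778 -0.1022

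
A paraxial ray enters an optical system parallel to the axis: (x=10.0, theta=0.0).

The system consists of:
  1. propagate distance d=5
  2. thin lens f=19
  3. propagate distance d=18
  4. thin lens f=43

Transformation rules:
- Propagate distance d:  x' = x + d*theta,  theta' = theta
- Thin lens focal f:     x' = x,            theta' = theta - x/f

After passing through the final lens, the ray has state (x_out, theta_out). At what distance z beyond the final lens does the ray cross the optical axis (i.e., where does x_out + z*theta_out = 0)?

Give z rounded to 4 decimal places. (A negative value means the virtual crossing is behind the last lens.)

Answer: 0.9773

Derivation:
Initial: x=10.0000 theta=0.0000
After 1 (propagate distance d=5): x=10.0000 theta=0.0000
After 2 (thin lens f=19): x=10.0000 theta=-10/19 (≈-0.5263)
After 3 (propagate distance d=18): x=10/19 (≈0.5263) theta=-10/19 (≈-0.5263)
After 4 (thin lens f=43): x=10/19 (≈0.5263) theta=-440/817 (≈-0.5386)
z_focus = -x_out/theta_out = -(10/19)/(-440/817) = 43/44 ≈ 0.9773
Rounded to 4 decimal places: z = 0.9773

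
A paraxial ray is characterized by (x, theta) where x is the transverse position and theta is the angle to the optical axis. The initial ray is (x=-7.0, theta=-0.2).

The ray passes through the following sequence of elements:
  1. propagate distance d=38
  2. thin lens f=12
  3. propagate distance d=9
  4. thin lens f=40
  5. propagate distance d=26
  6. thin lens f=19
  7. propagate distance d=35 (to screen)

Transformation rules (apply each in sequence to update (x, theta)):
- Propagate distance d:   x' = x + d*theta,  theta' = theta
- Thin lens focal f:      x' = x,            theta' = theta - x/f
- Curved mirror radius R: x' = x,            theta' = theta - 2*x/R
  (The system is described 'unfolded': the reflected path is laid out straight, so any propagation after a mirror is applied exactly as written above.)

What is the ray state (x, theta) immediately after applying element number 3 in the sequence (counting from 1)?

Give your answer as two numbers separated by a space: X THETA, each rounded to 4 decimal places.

Answer: -5.4500 1.0167

Derivation:
Initial: x=-7.0000 theta=-0.2000
After 1 (propagate distance d=38): x=-14.6000 theta=-0.2000
After 2 (thin lens f=12): x=-14.6000 theta=61/60 (≈1.0167)
After 3 (propagate distance d=9): x=-5.4500 theta=61/60 (≈1.0167)
Rounded to 4 decimal places: x = -5.4500, theta = 1.0167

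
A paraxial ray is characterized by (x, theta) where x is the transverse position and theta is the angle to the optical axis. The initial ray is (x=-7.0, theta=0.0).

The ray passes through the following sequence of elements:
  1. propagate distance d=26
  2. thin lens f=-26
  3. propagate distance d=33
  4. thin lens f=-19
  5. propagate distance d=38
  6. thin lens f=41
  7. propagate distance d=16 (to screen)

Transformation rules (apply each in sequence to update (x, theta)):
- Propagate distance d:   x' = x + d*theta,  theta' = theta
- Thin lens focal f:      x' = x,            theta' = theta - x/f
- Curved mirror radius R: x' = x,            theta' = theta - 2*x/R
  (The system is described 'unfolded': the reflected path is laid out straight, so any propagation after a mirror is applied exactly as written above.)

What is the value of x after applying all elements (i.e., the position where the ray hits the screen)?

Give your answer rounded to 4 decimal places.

Initial: x=-7.0000 theta=0.0000
After 1 (propagate distance d=26): x=-7.0000 theta=0.0000
After 2 (thin lens f=-26): x=-7.0000 theta=-7/26 (≈-0.2692)
After 3 (propagate distance d=33): x=-413/26 (≈-15.8846) theta=-7/26 (≈-0.2692)
After 4 (thin lens f=-19): x=-413/26 (≈-15.8846) theta=-21/19 (≈-1.1053)
After 5 (propagate distance d=38): x=-1505/26 (≈-57.8846) theta=-21/19 (≈-1.1053)
After 6 (thin lens f=41): x=-1505/26 (≈-57.8846) theta=6209/20254 (≈0.3066)
After 7 (propagate distance d=16 (to screen)): x=-1073051/20254 (≈-52.9797) theta=6209/20254 (≈0.3066)
Rounded to 4 decimal places: x = -52.9797

Answer: -52.9797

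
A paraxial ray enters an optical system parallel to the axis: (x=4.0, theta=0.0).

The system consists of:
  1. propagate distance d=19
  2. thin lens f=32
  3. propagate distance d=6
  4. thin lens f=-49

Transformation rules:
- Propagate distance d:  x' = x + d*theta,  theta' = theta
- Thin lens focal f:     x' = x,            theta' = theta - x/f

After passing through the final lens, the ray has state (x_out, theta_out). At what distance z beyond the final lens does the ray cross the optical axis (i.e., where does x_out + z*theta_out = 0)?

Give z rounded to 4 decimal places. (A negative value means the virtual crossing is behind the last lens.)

Answer: 55.3913

Derivation:
Initial: x=4.0000 theta=0.0000
After 1 (propagate distance d=19): x=4.0000 theta=0.0000
After 2 (thin lens f=32): x=4.0000 theta=-0.1250
After 3 (propagate distance d=6): x=3.2500 theta=-0.1250
After 4 (thin lens f=-49): x=3.2500 theta=-23/392 (≈-0.0587)
z_focus = -x_out/theta_out = -(3.2500)/(-23/392) = 1274/23 ≈ 55.3913
Rounded to 4 decimal places: z = 55.3913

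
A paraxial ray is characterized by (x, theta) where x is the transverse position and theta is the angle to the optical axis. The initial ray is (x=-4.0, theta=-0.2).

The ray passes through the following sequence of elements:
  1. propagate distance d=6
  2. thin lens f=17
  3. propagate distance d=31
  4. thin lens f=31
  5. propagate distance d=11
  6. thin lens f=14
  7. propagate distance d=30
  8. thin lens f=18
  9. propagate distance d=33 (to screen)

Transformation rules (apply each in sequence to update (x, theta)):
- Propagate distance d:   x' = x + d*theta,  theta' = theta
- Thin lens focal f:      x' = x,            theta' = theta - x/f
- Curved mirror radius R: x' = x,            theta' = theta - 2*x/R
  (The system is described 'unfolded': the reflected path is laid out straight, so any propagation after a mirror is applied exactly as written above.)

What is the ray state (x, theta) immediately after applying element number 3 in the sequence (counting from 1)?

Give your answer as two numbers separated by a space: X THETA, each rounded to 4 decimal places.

Initial: x=-4.0000 theta=-0.2000
After 1 (propagate distance d=6): x=-5.2000 theta=-0.2000
After 2 (thin lens f=17): x=-5.2000 theta=9/85 (≈0.1059)
After 3 (propagate distance d=31): x=-163/85 (≈-1.9176) theta=9/85 (≈0.1059)
Rounded to 4 decimal places: x = -1.9176, theta = 0.1059

Answer: -1.9176 0.1059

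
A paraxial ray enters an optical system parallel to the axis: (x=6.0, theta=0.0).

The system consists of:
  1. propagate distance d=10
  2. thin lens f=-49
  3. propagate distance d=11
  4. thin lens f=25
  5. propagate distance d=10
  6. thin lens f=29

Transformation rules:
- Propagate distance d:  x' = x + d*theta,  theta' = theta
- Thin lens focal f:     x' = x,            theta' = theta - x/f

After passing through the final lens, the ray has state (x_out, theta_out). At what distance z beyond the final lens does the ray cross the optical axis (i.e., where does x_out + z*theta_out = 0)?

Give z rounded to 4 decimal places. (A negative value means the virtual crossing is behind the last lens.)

Answer: 15.4042

Derivation:
Initial: x=6.0000 theta=0.0000
After 1 (propagate distance d=10): x=6.0000 theta=0.0000
After 2 (thin lens f=-49): x=6.0000 theta=6/49 (≈0.1224)
After 3 (propagate distance d=11): x=360/49 (≈7.3469) theta=6/49 (≈0.1224)
After 4 (thin lens f=25): x=360/49 (≈7.3469) theta=-6/35 (≈-0.1714)
After 5 (propagate distance d=10): x=276/49 (≈5.6327) theta=-6/35 (≈-0.1714)
After 6 (thin lens f=29): x=276/49 (≈5.6327) theta=-2598/7105 (≈-0.3657)
z_focus = -x_out/theta_out = -(276/49)/(-2598/7105) = 6670/433 ≈ 15.4042
Rounded to 4 decimal places: z = 15.4042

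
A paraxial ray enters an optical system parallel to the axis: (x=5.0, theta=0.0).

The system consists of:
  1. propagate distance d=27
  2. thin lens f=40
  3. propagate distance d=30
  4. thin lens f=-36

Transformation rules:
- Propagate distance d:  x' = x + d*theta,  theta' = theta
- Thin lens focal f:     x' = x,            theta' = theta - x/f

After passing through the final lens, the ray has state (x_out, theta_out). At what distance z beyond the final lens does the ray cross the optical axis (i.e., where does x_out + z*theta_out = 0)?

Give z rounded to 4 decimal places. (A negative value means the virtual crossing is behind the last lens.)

Answer: 13.8462

Derivation:
Initial: x=5.0000 theta=0.0000
After 1 (propagate distance d=27): x=5.0000 theta=0.0000
After 2 (thin lens f=40): x=5.0000 theta=-0.1250
After 3 (propagate distance d=30): x=1.2500 theta=-0.1250
After 4 (thin lens f=-36): x=1.2500 theta=-13/144 (≈-0.0903)
z_focus = -x_out/theta_out = -(1.2500)/(-13/144) = 180/13 ≈ 13.8462
Rounded to 4 decimal places: z = 13.8462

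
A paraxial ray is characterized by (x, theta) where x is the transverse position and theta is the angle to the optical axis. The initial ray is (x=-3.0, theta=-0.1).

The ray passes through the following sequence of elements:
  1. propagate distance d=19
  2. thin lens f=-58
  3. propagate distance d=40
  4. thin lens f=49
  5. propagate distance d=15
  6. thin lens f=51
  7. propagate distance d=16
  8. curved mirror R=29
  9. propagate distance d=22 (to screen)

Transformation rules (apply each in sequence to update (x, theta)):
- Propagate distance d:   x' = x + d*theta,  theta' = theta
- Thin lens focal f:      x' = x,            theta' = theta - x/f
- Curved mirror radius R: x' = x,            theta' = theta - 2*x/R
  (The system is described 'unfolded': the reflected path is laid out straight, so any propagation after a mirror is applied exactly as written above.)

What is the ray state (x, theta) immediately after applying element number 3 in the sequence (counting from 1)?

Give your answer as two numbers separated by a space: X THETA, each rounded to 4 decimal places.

Initial: x=-3.0000 theta=-0.1000
After 1 (propagate distance d=19): x=-4.9000 theta=-0.1000
After 2 (thin lens f=-58): x=-4.9000 theta=-107/580 (≈-0.1845)
After 3 (propagate distance d=40): x=-3561/290 (≈-12.2793) theta=-107/580 (≈-0.1845)
Rounded to 4 decimal places: x = -12.2793, theta = -0.1845

Answer: -12.2793 -0.1845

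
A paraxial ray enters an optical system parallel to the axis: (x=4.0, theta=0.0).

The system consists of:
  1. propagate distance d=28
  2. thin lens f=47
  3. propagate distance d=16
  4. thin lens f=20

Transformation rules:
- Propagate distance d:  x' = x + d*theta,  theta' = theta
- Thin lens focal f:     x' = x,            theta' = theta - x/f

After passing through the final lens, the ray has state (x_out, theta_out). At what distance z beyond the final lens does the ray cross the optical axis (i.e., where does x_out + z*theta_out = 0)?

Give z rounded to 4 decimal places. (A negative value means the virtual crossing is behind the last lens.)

Answer: 12.1569

Derivation:
Initial: x=4.0000 theta=0.0000
After 1 (propagate distance d=28): x=4.0000 theta=0.0000
After 2 (thin lens f=47): x=4.0000 theta=-4/47 (≈-0.0851)
After 3 (propagate distance d=16): x=124/47 (≈2.6383) theta=-4/47 (≈-0.0851)
After 4 (thin lens f=20): x=124/47 (≈2.6383) theta=-51/235 (≈-0.2170)
z_focus = -x_out/theta_out = -(124/47)/(-51/235) = 620/51 ≈ 12.1569
Rounded to 4 decimal places: z = 12.1569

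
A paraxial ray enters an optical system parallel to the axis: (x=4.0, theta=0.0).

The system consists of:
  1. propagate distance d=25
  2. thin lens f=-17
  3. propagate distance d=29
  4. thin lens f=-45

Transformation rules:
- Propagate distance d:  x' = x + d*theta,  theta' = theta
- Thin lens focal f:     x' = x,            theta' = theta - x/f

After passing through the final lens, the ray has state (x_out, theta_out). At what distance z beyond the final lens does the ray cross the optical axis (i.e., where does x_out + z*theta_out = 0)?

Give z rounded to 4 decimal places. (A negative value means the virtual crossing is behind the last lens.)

Answer: -22.7473

Derivation:
Initial: x=4.0000 theta=0.0000
After 1 (propagate distance d=25): x=4.0000 theta=0.0000
After 2 (thin lens f=-17): x=4.0000 theta=4/17 (≈0.2353)
After 3 (propagate distance d=29): x=184/17 (≈10.8235) theta=4/17 (≈0.2353)
After 4 (thin lens f=-45): x=184/17 (≈10.8235) theta=364/765 (≈0.4758)
z_focus = -x_out/theta_out = -(184/17)/(364/765) = -2070/91 ≈ -22.7473
Rounded to 4 decimal places: z = -22.7473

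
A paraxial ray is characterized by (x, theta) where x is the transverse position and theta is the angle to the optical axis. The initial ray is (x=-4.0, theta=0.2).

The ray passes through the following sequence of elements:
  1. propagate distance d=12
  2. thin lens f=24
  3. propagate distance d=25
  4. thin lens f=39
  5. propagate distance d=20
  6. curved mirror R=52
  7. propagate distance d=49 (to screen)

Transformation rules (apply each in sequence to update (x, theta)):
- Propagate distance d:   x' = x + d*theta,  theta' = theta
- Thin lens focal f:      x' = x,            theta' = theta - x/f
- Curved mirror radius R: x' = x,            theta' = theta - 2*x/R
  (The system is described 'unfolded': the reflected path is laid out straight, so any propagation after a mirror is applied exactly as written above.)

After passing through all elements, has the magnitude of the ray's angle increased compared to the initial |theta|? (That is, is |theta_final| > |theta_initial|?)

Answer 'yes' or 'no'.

Answer: no

Derivation:
Initial: x=-4.0000 theta=0.2000
After 1 (propagate distance d=12): x=-1.6000 theta=0.2000
After 2 (thin lens f=24): x=-1.6000 theta=4/15 (≈0.2667)
After 3 (propagate distance d=25): x=76/15 (≈5.0667) theta=4/15 (≈0.2667)
After 4 (thin lens f=39): x=76/15 (≈5.0667) theta=16/117 (≈0.1368)
After 5 (propagate distance d=20): x=4564/585 (≈7.8017) theta=16/117 (≈0.1368)
After 6 (curved mirror R=52): x=4564/585 (≈7.8017) theta=-138/845 (≈-0.1633)
After 7 (propagate distance d=49 (to screen)): x=-1526/7605 (≈-0.2007) theta=-138/845 (≈-0.1633)
|theta_initial|=0.2000 |theta_final|=138/845 (≈0.1633) -> not increased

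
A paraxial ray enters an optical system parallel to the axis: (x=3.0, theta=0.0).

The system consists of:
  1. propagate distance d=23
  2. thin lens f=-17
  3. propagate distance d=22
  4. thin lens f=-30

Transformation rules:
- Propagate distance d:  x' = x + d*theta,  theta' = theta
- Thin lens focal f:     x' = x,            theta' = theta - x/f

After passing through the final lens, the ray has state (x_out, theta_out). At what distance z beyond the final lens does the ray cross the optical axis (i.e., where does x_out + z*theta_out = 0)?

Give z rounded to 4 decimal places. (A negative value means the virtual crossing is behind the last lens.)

Initial: x=3.0000 theta=0.0000
After 1 (propagate distance d=23): x=3.0000 theta=0.0000
After 2 (thin lens f=-17): x=3.0000 theta=3/17 (≈0.1765)
After 3 (propagate distance d=22): x=117/17 (≈6.8824) theta=3/17 (≈0.1765)
After 4 (thin lens f=-30): x=117/17 (≈6.8824) theta=69/170 (≈0.4059)
z_focus = -x_out/theta_out = -(117/17)/(69/170) = -390/23 ≈ -16.9565
Rounded to 4 decimal places: z = -16.9565

Answer: -16.9565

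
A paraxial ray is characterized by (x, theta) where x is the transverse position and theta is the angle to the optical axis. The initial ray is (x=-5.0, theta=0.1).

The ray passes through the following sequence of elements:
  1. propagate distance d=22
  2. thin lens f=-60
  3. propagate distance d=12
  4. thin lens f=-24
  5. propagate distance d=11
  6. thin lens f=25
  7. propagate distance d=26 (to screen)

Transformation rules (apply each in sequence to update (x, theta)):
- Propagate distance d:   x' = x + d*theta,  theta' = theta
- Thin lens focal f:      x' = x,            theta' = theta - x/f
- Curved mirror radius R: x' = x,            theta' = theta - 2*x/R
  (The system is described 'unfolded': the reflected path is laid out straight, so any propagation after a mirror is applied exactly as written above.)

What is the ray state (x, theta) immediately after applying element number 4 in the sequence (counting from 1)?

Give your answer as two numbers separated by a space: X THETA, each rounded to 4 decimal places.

Initial: x=-5.0000 theta=0.1000
After 1 (propagate distance d=22): x=-2.8000 theta=0.1000
After 2 (thin lens f=-60): x=-2.8000 theta=4/75 (≈0.0533)
After 3 (propagate distance d=12): x=-2.1600 theta=4/75 (≈0.0533)
After 4 (thin lens f=-24): x=-2.1600 theta=-11/300 (≈-0.0367)
Rounded to 4 decimal places: x = -2.1600, theta = -0.0367

Answer: -2.1600 -0.0367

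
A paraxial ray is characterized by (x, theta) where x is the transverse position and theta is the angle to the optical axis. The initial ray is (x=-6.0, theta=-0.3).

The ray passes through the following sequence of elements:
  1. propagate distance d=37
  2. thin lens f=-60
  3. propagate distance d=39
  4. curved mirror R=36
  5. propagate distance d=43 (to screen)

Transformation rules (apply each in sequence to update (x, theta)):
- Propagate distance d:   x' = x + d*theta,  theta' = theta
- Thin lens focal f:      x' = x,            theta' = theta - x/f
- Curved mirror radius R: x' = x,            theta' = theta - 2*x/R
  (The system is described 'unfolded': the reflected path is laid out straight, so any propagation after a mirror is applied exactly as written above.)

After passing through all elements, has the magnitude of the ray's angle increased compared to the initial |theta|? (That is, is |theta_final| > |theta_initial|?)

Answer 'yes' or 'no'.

Initial: x=-6.0000 theta=-0.3000
After 1 (propagate distance d=37): x=-17.1000 theta=-0.3000
After 2 (thin lens f=-60): x=-17.1000 theta=-0.5850
After 3 (propagate distance d=39): x=-39.9150 theta=-0.5850
After 4 (curved mirror R=36): x=-39.9150 theta=1.6325
After 5 (propagate distance d=43 (to screen)): x=30.2825 theta=1.6325
|theta_initial|=0.3000 |theta_final|=1.6325 -> increased

Answer: yes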